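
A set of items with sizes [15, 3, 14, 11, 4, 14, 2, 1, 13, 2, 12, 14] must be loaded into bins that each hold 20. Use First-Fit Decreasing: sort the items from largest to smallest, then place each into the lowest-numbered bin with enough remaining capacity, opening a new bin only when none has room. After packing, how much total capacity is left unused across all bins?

Sorted descending: 15, 14, 14, 14, 13, 12, 11, 4, 3, 2, 2, 1.
15 → bin 1 (remaining 5)
14 → bin 2 (remaining 6)
14 → bin 3 (remaining 6)
14 → bin 4 (remaining 6)
13 → bin 5 (remaining 7)
12 → bin 6 (remaining 8)
11 → bin 7 (remaining 9)
4 → bin 1 (remaining 1)
3 → bin 2 (remaining 3)
2 → bin 2 (remaining 1)
2 → bin 3 (remaining 4)
1 → bin 1 (remaining 0)
7 bins × 20 = 140; used 105; unused 35.

35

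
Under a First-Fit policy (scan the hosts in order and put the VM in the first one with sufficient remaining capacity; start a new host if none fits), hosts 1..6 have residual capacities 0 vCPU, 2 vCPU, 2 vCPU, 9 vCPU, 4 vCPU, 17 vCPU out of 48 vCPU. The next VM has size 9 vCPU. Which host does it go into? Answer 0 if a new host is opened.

Hosts with room: host 4 (9 vCPU), host 6 (17 vCPU).
The first with room is host 4.

4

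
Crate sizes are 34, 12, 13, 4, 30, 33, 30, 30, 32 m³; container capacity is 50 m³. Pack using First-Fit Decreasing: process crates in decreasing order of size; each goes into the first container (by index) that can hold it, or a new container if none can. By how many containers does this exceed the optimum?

0

First-Fit Decreasing: [34,13] [33,12,4] [32] [30] [30] [30] → 6 containers.
6 crates exceed 25 m³ (half the capacity), and no two of those can share a container, so at least 6 containers are needed.
So 6 is already optimal.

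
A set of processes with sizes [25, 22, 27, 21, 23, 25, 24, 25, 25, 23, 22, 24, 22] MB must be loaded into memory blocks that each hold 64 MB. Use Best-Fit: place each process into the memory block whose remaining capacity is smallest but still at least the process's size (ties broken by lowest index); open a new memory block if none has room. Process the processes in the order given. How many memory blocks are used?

7

Put 25 MB in memory block 1; 39 MB remain.
Put 22 MB in memory block 1; 17 MB remain.
Put 27 MB in memory block 2; 37 MB remain.
Put 21 MB in memory block 2; 16 MB remain.
Put 23 MB in memory block 3; 41 MB remain.
Put 25 MB in memory block 3; 16 MB remain.
Put 24 MB in memory block 4; 40 MB remain.
Put 25 MB in memory block 4; 15 MB remain.
Put 25 MB in memory block 5; 39 MB remain.
Put 23 MB in memory block 5; 16 MB remain.
Put 22 MB in memory block 6; 42 MB remain.
Put 24 MB in memory block 6; 18 MB remain.
Put 22 MB in memory block 7; 42 MB remain.
Final memory blocks: [25,22] [27,21] [23,25] [24,25] [25,23] [22,24] [22].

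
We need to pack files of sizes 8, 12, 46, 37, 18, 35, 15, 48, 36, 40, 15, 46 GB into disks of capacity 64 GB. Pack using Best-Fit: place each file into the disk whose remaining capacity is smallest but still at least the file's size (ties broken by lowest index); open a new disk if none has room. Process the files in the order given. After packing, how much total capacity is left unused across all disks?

92

disk 1: place 8 GB, 56 GB left
disk 1: place 12 GB, 44 GB left
disk 2: place 46 GB, 18 GB left
disk 1: place 37 GB, 7 GB left
disk 2: place 18 GB, 0 GB left
disk 3: place 35 GB, 29 GB left
disk 3: place 15 GB, 14 GB left
disk 4: place 48 GB, 16 GB left
disk 5: place 36 GB, 28 GB left
disk 6: place 40 GB, 24 GB left
disk 4: place 15 GB, 1 GB left
disk 7: place 46 GB, 18 GB left
7 disks × 64 GB = 448 GB; used 356 GB; unused 92 GB.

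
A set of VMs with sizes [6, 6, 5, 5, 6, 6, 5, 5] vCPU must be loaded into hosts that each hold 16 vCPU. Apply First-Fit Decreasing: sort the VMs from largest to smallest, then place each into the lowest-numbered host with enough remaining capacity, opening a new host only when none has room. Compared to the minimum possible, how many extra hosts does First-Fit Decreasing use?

First-Fit Decreasing: [6,6] [6,6] [5,5,5] [5] → 4 hosts.
Total size 44 vCPU; any packing needs at least ⌈44/16⌉ = 3 hosts.
An optimal packing achieves that bound: [6,6] [6,5,5] [6,5,5] → 3 hosts.
Excess: 4 − 3 = 1.

1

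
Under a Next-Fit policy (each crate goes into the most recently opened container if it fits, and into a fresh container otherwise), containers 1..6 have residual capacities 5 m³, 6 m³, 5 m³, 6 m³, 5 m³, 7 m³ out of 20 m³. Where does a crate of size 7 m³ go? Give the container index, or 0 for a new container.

Next-Fit only looks at container 6, which has 7 m³ free.
7 m³ fits there.

6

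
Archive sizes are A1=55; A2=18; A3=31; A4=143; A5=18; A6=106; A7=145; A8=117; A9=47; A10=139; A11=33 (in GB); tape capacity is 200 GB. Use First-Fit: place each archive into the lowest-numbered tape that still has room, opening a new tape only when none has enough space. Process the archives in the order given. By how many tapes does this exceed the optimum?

First-Fit: [55,18,31,18,47] [143,33] [106] [145] [117] [139] → 6 tapes.
Total size 852 GB; any packing needs at least ⌈852/200⌉ = 5 tapes.
An optimal packing achieves that bound: [145,55] [143,47] [139,33,18] [117,31,18] [106] → 5 tapes.
Excess: 6 − 5 = 1.

1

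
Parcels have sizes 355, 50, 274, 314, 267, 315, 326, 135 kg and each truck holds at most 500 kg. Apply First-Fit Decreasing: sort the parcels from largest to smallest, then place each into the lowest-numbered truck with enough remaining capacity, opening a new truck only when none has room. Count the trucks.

6 trucks

Sorted descending: 355, 326, 315, 314, 274, 267, 135, 50.
355 kg → truck 1 (remaining 145 kg)
326 kg → truck 2 (remaining 174 kg)
315 kg → truck 3 (remaining 185 kg)
314 kg → truck 4 (remaining 186 kg)
274 kg → truck 5 (remaining 226 kg)
267 kg → truck 6 (remaining 233 kg)
135 kg → truck 1 (remaining 10 kg)
50 kg → truck 2 (remaining 124 kg)
Final trucks: [355,135] [326,50] [315] [314] [274] [267].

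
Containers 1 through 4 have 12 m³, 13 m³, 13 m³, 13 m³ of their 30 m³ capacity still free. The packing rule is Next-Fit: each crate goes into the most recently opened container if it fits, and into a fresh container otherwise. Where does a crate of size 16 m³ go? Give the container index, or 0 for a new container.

Next-Fit only looks at container 4, which has 13 m³ free.
16 m³ does not fit, so a new container is opened.

0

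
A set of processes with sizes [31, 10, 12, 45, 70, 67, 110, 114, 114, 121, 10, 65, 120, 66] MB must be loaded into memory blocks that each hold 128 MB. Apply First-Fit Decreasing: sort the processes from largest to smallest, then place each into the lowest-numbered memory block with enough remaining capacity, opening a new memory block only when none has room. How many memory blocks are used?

9

Sorted descending: 121, 120, 114, 114, 110, 70, 67, 66, 65, 45, 31, 12, 10, 10.
memory block 1: place 121 MB, 7 MB left
memory block 2: place 120 MB, 8 MB left
memory block 3: place 114 MB, 14 MB left
memory block 4: place 114 MB, 14 MB left
memory block 5: place 110 MB, 18 MB left
memory block 6: place 70 MB, 58 MB left
memory block 7: place 67 MB, 61 MB left
memory block 8: place 66 MB, 62 MB left
memory block 9: place 65 MB, 63 MB left
memory block 6: place 45 MB, 13 MB left
memory block 7: place 31 MB, 30 MB left
memory block 3: place 12 MB, 2 MB left
memory block 4: place 10 MB, 4 MB left
memory block 5: place 10 MB, 8 MB left
Final memory blocks: [121] [120] [114,12] [114,10] [110,10] [70,45] [67,31] [66] [65].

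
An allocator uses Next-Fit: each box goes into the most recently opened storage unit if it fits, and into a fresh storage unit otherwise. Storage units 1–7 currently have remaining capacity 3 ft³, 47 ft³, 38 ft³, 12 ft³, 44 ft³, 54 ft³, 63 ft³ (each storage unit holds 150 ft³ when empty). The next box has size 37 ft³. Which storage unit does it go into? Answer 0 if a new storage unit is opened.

7

Next-Fit only looks at storage unit 7, which has 63 ft³ free.
37 ft³ fits there.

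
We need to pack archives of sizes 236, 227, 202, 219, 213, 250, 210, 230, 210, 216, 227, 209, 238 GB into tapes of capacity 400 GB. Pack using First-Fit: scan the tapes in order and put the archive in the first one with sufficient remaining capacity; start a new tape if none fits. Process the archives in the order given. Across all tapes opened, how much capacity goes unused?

tape 1: place 236 GB, 164 GB left
tape 2: place 227 GB, 173 GB left
tape 3: place 202 GB, 198 GB left
tape 4: place 219 GB, 181 GB left
tape 5: place 213 GB, 187 GB left
tape 6: place 250 GB, 150 GB left
tape 7: place 210 GB, 190 GB left
tape 8: place 230 GB, 170 GB left
tape 9: place 210 GB, 190 GB left
tape 10: place 216 GB, 184 GB left
tape 11: place 227 GB, 173 GB left
tape 12: place 209 GB, 191 GB left
tape 13: place 238 GB, 162 GB left
13 tapes × 400 GB = 5200 GB; used 2887 GB; unused 2313 GB.

2313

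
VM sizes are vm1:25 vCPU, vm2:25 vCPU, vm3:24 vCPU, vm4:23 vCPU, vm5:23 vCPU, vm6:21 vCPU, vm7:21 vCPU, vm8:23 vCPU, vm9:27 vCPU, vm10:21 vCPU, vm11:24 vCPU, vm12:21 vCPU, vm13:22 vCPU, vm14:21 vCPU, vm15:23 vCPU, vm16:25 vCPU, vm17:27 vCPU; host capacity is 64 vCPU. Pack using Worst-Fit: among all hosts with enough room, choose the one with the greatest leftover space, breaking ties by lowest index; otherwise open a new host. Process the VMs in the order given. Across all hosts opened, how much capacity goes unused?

180

host 1: place vm1 (25 vCPU), 39 vCPU left
host 1: place vm2 (25 vCPU), 14 vCPU left
host 2: place vm3 (24 vCPU), 40 vCPU left
host 2: place vm4 (23 vCPU), 17 vCPU left
host 3: place vm5 (23 vCPU), 41 vCPU left
host 3: place vm6 (21 vCPU), 20 vCPU left
host 4: place vm7 (21 vCPU), 43 vCPU left
host 4: place vm8 (23 vCPU), 20 vCPU left
host 5: place vm9 (27 vCPU), 37 vCPU left
host 5: place vm10 (21 vCPU), 16 vCPU left
host 6: place vm11 (24 vCPU), 40 vCPU left
host 6: place vm12 (21 vCPU), 19 vCPU left
host 7: place vm13 (22 vCPU), 42 vCPU left
host 7: place vm14 (21 vCPU), 21 vCPU left
host 8: place vm15 (23 vCPU), 41 vCPU left
host 8: place vm16 (25 vCPU), 16 vCPU left
host 9: place vm17 (27 vCPU), 37 vCPU left
9 hosts × 64 vCPU = 576 vCPU; used 396 vCPU; unused 180 vCPU.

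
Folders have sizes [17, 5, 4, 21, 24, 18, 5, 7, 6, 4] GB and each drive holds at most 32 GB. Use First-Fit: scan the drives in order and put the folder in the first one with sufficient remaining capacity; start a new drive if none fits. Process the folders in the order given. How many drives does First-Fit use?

Put 17 GB in drive 1; 15 GB remain.
Put 5 GB in drive 1; 10 GB remain.
Put 4 GB in drive 1; 6 GB remain.
Put 21 GB in drive 2; 11 GB remain.
Put 24 GB in drive 3; 8 GB remain.
Put 18 GB in drive 4; 14 GB remain.
Put 5 GB in drive 1; 1 GB remain.
Put 7 GB in drive 2; 4 GB remain.
Put 6 GB in drive 3; 2 GB remain.
Put 4 GB in drive 2; 0 GB remain.

4 drives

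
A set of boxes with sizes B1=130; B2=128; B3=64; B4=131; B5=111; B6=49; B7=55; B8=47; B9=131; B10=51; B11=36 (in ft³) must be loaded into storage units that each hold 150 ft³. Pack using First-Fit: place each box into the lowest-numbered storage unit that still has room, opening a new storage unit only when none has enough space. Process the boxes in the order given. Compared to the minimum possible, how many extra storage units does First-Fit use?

First-Fit: [130] [128] [64,49,36] [131] [111] [55,47] [131] [51] → 8 storage units.
Total size 933 ft³; any packing needs at least ⌈933/150⌉ = 7 storage units.
An optimal packing achieves that bound: [131] [131] [130] [128] [111,36] [64,55] [51,49,47] → 7 storage units.
Excess: 8 − 7 = 1.

1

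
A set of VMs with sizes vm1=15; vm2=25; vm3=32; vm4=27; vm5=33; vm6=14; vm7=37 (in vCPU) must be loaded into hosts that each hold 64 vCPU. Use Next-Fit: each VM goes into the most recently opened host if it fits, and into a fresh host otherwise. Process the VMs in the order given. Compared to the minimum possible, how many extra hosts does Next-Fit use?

1

Next-Fit: [15,25] [32,27] [33,14] [37] → 4 hosts.
Total size 183 vCPU; any packing needs at least ⌈183/64⌉ = 3 hosts.
An optimal packing achieves that bound: [37,27] [33,25] [32,15,14] → 3 hosts.
Excess: 4 − 3 = 1.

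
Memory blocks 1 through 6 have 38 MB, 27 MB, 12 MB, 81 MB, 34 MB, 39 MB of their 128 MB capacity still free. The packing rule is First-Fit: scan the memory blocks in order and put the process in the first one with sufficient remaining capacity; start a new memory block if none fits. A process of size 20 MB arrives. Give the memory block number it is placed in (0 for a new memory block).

1

Memory blocks with room: memory block 1 (38 MB), memory block 2 (27 MB), memory block 4 (81 MB), memory block 5 (34 MB), memory block 6 (39 MB).
The first with room is memory block 1.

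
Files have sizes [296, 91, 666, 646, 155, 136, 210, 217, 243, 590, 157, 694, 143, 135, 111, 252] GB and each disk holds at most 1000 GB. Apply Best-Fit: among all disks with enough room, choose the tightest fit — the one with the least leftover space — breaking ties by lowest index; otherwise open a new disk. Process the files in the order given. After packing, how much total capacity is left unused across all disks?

disk 1: place 296 GB, 704 GB left
disk 1: place 91 GB, 613 GB left
disk 2: place 666 GB, 334 GB left
disk 3: place 646 GB, 354 GB left
disk 2: place 155 GB, 179 GB left
disk 2: place 136 GB, 43 GB left
disk 3: place 210 GB, 144 GB left
disk 1: place 217 GB, 396 GB left
disk 1: place 243 GB, 153 GB left
disk 4: place 590 GB, 410 GB left
disk 4: place 157 GB, 253 GB left
disk 5: place 694 GB, 306 GB left
disk 3: place 143 GB, 1 GB left
disk 1: place 135 GB, 18 GB left
disk 4: place 111 GB, 142 GB left
disk 5: place 252 GB, 54 GB left
5 disks × 1000 GB = 5000 GB; used 4742 GB; unused 258 GB.

258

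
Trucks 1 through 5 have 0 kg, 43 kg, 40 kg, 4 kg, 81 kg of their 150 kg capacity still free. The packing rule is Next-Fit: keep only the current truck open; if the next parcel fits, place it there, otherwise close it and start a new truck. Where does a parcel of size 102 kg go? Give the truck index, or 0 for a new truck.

Next-Fit only looks at truck 5, which has 81 kg free.
102 kg does not fit, so a new truck is opened.

0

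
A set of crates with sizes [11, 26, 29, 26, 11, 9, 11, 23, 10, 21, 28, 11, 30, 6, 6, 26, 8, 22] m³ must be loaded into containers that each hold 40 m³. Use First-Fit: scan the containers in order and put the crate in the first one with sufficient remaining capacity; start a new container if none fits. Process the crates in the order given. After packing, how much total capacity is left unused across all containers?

11 m³ → container 1 (remaining 29 m³)
26 m³ → container 1 (remaining 3 m³)
29 m³ → container 2 (remaining 11 m³)
26 m³ → container 3 (remaining 14 m³)
11 m³ → container 2 (remaining 0 m³)
9 m³ → container 3 (remaining 5 m³)
11 m³ → container 4 (remaining 29 m³)
23 m³ → container 4 (remaining 6 m³)
10 m³ → container 5 (remaining 30 m³)
21 m³ → container 5 (remaining 9 m³)
28 m³ → container 6 (remaining 12 m³)
11 m³ → container 6 (remaining 1 m³)
30 m³ → container 7 (remaining 10 m³)
6 m³ → container 4 (remaining 0 m³)
6 m³ → container 5 (remaining 3 m³)
26 m³ → container 8 (remaining 14 m³)
8 m³ → container 7 (remaining 2 m³)
22 m³ → container 9 (remaining 18 m³)
9 containers × 40 m³ = 360 m³; used 314 m³; unused 46 m³.

46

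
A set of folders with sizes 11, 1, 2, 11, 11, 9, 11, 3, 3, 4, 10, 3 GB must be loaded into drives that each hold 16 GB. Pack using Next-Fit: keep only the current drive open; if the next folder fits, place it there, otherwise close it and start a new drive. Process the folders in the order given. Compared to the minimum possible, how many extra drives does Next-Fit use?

Next-Fit: [11,1,2] [11] [11] [9] [11,3] [3,4] [10,3] → 7 drives.
6 folders exceed 8 GB (half the capacity), and no two of those can share a drive, so at least 6 drives are needed.
An optimal packing achieves that bound: [11,4,1] [11,3,2] [11,3] [11,3] [10] [9] → 6 drives.
Excess: 7 − 6 = 1.

1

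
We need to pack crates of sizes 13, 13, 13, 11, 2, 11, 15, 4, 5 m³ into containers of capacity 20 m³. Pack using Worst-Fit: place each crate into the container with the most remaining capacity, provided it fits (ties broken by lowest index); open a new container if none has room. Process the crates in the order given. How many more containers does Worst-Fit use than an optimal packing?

Worst-Fit: [13,5] [13] [13] [11,2] [11,4] [15] → 6 containers.
6 crates exceed 10 m³ (half the capacity), and no two of those can share a container, so at least 6 containers are needed.
So 6 is already optimal.

0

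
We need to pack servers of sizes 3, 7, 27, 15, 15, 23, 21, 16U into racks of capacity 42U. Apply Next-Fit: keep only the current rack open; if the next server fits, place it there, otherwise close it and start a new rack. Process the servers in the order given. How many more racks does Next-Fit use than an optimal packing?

0

Next-Fit: [3,7,27] [15,15] [23] [21,16] → 4 racks.
Total size 127U; any packing needs at least ⌈127/42⌉ = 4 racks.
So 4 is already optimal.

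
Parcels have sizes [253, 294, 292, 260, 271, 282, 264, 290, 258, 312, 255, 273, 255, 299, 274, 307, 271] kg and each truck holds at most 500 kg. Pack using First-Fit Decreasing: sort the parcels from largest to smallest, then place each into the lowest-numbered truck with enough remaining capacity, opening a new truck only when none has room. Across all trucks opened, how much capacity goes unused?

Sorted descending: 312, 307, 299, 294, 292, 290, 282, 274, 273, 271, 271, 264, 260, 258, 255, 255, 253.
312 kg → truck 1 (remaining 188 kg)
307 kg → truck 2 (remaining 193 kg)
299 kg → truck 3 (remaining 201 kg)
294 kg → truck 4 (remaining 206 kg)
292 kg → truck 5 (remaining 208 kg)
290 kg → truck 6 (remaining 210 kg)
282 kg → truck 7 (remaining 218 kg)
274 kg → truck 8 (remaining 226 kg)
273 kg → truck 9 (remaining 227 kg)
271 kg → truck 10 (remaining 229 kg)
271 kg → truck 11 (remaining 229 kg)
264 kg → truck 12 (remaining 236 kg)
260 kg → truck 13 (remaining 240 kg)
258 kg → truck 14 (remaining 242 kg)
255 kg → truck 15 (remaining 245 kg)
255 kg → truck 16 (remaining 245 kg)
253 kg → truck 17 (remaining 247 kg)
17 trucks × 500 kg = 8500 kg; used 4710 kg; unused 3790 kg.

3790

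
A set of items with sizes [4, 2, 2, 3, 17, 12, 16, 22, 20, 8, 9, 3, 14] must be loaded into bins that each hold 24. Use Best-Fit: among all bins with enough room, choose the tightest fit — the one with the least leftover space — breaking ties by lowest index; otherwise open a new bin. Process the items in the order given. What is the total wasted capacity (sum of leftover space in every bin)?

Put 4 in bin 1; 20 remain.
Put 2 in bin 1; 18 remain.
Put 2 in bin 1; 16 remain.
Put 3 in bin 1; 13 remain.
Put 17 in bin 2; 7 remain.
Put 12 in bin 1; 1 remain.
Put 16 in bin 3; 8 remain.
Put 22 in bin 4; 2 remain.
Put 20 in bin 5; 4 remain.
Put 8 in bin 3; 0 remain.
Put 9 in bin 6; 15 remain.
Put 3 in bin 5; 1 remain.
Put 14 in bin 6; 1 remain.
6 bins × 24 = 144; used 132; unused 12.

12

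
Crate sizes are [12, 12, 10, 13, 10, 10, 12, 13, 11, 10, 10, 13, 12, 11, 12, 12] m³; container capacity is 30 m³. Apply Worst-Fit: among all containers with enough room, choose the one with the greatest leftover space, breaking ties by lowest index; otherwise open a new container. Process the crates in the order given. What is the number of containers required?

Put 12 m³ in container 1; 18 m³ remain.
Put 12 m³ in container 1; 6 m³ remain.
Put 10 m³ in container 2; 20 m³ remain.
Put 13 m³ in container 2; 7 m³ remain.
Put 10 m³ in container 3; 20 m³ remain.
Put 10 m³ in container 3; 10 m³ remain.
Put 12 m³ in container 4; 18 m³ remain.
Put 13 m³ in container 4; 5 m³ remain.
Put 11 m³ in container 5; 19 m³ remain.
Put 10 m³ in container 5; 9 m³ remain.
Put 10 m³ in container 3; 0 m³ remain.
Put 13 m³ in container 6; 17 m³ remain.
Put 12 m³ in container 6; 5 m³ remain.
Put 11 m³ in container 7; 19 m³ remain.
Put 12 m³ in container 7; 7 m³ remain.
Put 12 m³ in container 8; 18 m³ remain.
Final containers: [12,12] [10,13] [10,10,10] [12,13] [11,10] [13,12] [11,12] [12].

8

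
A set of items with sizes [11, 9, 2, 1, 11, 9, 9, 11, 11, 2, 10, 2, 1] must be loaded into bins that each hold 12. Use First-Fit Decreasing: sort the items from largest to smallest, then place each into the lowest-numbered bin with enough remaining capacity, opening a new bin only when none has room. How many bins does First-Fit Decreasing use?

8 bins

Sorted descending: 11, 11, 11, 11, 10, 9, 9, 9, 2, 2, 2, 1, 1.
bin 1: place 11, 1 left
bin 2: place 11, 1 left
bin 3: place 11, 1 left
bin 4: place 11, 1 left
bin 5: place 10, 2 left
bin 6: place 9, 3 left
bin 7: place 9, 3 left
bin 8: place 9, 3 left
bin 5: place 2, 0 left
bin 6: place 2, 1 left
bin 7: place 2, 1 left
bin 1: place 1, 0 left
bin 2: place 1, 0 left
Final bins: [11,1] [11,1] [11] [11] [10,2] [9,2] [9,2] [9].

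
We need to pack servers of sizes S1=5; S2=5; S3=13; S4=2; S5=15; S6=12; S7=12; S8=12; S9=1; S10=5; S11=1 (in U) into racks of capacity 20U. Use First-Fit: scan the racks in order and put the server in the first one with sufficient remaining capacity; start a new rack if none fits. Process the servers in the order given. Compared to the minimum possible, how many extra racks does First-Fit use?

1

First-Fit: [5,5,2,1,5,1] [13] [15] [12] [12] [12] → 6 racks.
Total size 83U; any packing needs at least ⌈83/20⌉ = 5 racks.
An optimal packing achieves that bound: [15,5] [13,5,2] [12,5,1,1] [12] [12] → 5 racks.
Excess: 6 − 5 = 1.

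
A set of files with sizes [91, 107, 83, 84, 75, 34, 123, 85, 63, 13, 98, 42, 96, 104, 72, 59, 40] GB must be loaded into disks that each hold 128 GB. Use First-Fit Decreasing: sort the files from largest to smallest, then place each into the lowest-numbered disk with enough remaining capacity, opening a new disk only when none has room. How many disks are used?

12 disks

Sorted descending: 123, 107, 104, 98, 96, 91, 85, 84, 83, 75, 72, 63, 59, 42, 40, 34, 13.
disk 1: place 123 GB, 5 GB left
disk 2: place 107 GB, 21 GB left
disk 3: place 104 GB, 24 GB left
disk 4: place 98 GB, 30 GB left
disk 5: place 96 GB, 32 GB left
disk 6: place 91 GB, 37 GB left
disk 7: place 85 GB, 43 GB left
disk 8: place 84 GB, 44 GB left
disk 9: place 83 GB, 45 GB left
disk 10: place 75 GB, 53 GB left
disk 11: place 72 GB, 56 GB left
disk 12: place 63 GB, 65 GB left
disk 12: place 59 GB, 6 GB left
disk 7: place 42 GB, 1 GB left
disk 8: place 40 GB, 4 GB left
disk 6: place 34 GB, 3 GB left
disk 2: place 13 GB, 8 GB left
Final disks: [123] [107,13] [104] [98] [96] [91,34] [85,42] [84,40] [83] [75] [72] [63,59].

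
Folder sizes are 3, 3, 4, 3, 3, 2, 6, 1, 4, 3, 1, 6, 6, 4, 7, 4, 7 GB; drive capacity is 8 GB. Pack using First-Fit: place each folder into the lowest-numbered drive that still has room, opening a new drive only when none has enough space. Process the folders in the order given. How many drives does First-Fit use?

10

3 GB → drive 1 (remaining 5 GB)
3 GB → drive 1 (remaining 2 GB)
4 GB → drive 2 (remaining 4 GB)
3 GB → drive 2 (remaining 1 GB)
3 GB → drive 3 (remaining 5 GB)
2 GB → drive 1 (remaining 0 GB)
6 GB → drive 4 (remaining 2 GB)
1 GB → drive 2 (remaining 0 GB)
4 GB → drive 3 (remaining 1 GB)
3 GB → drive 5 (remaining 5 GB)
1 GB → drive 3 (remaining 0 GB)
6 GB → drive 6 (remaining 2 GB)
6 GB → drive 7 (remaining 2 GB)
4 GB → drive 5 (remaining 1 GB)
7 GB → drive 8 (remaining 1 GB)
4 GB → drive 9 (remaining 4 GB)
7 GB → drive 10 (remaining 1 GB)
Final drives: [3,3,2] [4,3,1] [3,4,1] [6] [3,4] [6] [6] [7] [4] [7].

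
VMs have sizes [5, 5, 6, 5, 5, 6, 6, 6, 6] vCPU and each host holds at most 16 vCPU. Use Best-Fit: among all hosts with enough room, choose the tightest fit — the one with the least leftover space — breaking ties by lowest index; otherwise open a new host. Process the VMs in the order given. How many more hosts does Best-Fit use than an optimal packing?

Best-Fit: [5,5,6] [5,5,6] [6,6] [6] → 4 hosts.
Total size 50 vCPU; any packing needs at least ⌈50/16⌉ = 4 hosts.
So 4 is already optimal.

0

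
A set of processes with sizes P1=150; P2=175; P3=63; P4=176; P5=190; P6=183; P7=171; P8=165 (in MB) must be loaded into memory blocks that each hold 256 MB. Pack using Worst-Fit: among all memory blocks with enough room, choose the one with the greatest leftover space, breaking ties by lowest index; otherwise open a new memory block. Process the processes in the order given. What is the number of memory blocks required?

7

Put P1 (150 MB) in memory block 1; 106 MB remain.
Put P2 (175 MB) in memory block 2; 81 MB remain.
Put P3 (63 MB) in memory block 1; 43 MB remain.
Put P4 (176 MB) in memory block 3; 80 MB remain.
Put P5 (190 MB) in memory block 4; 66 MB remain.
Put P6 (183 MB) in memory block 5; 73 MB remain.
Put P7 (171 MB) in memory block 6; 85 MB remain.
Put P8 (165 MB) in memory block 7; 91 MB remain.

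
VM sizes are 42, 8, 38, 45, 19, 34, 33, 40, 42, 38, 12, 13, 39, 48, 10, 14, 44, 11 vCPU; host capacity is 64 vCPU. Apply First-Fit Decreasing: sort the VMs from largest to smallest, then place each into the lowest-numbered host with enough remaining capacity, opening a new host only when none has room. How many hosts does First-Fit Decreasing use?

Sorted descending: 48, 45, 44, 42, 42, 40, 39, 38, 38, 34, 33, 19, 14, 13, 12, 11, 10, 8.
48 vCPU → host 1 (remaining 16 vCPU)
45 vCPU → host 2 (remaining 19 vCPU)
44 vCPU → host 3 (remaining 20 vCPU)
42 vCPU → host 4 (remaining 22 vCPU)
42 vCPU → host 5 (remaining 22 vCPU)
40 vCPU → host 6 (remaining 24 vCPU)
39 vCPU → host 7 (remaining 25 vCPU)
38 vCPU → host 8 (remaining 26 vCPU)
38 vCPU → host 9 (remaining 26 vCPU)
34 vCPU → host 10 (remaining 30 vCPU)
33 vCPU → host 11 (remaining 31 vCPU)
19 vCPU → host 2 (remaining 0 vCPU)
14 vCPU → host 1 (remaining 2 vCPU)
13 vCPU → host 3 (remaining 7 vCPU)
12 vCPU → host 4 (remaining 10 vCPU)
11 vCPU → host 5 (remaining 11 vCPU)
10 vCPU → host 4 (remaining 0 vCPU)
8 vCPU → host 5 (remaining 3 vCPU)
Final hosts: [48,14] [45,19] [44,13] [42,12,10] [42,11,8] [40] [39] [38] [38] [34] [33].

11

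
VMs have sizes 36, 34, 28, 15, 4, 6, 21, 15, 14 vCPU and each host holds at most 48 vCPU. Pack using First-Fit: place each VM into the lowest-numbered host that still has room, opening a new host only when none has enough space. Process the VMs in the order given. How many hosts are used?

4

Put 36 vCPU in host 1; 12 vCPU remain.
Put 34 vCPU in host 2; 14 vCPU remain.
Put 28 vCPU in host 3; 20 vCPU remain.
Put 15 vCPU in host 3; 5 vCPU remain.
Put 4 vCPU in host 1; 8 vCPU remain.
Put 6 vCPU in host 1; 2 vCPU remain.
Put 21 vCPU in host 4; 27 vCPU remain.
Put 15 vCPU in host 4; 12 vCPU remain.
Put 14 vCPU in host 2; 0 vCPU remain.
Final hosts: [36,4,6] [34,14] [28,15] [21,15].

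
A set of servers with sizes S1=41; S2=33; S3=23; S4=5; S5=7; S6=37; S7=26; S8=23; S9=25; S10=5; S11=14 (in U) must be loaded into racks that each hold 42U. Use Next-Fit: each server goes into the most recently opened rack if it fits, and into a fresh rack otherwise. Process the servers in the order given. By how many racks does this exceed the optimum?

Next-Fit: [41] [33] [23,5,7] [37] [26] [23] [25,5] [14] → 8 racks.
7 servers exceed 21U (half the capacity), and no two of those can share a rack, so at least 7 racks are needed.
An optimal packing achieves that bound: [41] [37,5] [33,7] [26,14] [25,5] [23] [23] → 7 racks.
Excess: 8 − 7 = 1.

1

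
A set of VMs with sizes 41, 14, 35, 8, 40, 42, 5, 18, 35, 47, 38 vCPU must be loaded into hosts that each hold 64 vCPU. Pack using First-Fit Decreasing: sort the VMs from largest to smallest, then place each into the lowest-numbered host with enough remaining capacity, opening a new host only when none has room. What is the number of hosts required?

7

Sorted descending: 47, 42, 41, 40, 38, 35, 35, 18, 14, 8, 5.
Put 47 vCPU in host 1; 17 vCPU remain.
Put 42 vCPU in host 2; 22 vCPU remain.
Put 41 vCPU in host 3; 23 vCPU remain.
Put 40 vCPU in host 4; 24 vCPU remain.
Put 38 vCPU in host 5; 26 vCPU remain.
Put 35 vCPU in host 6; 29 vCPU remain.
Put 35 vCPU in host 7; 29 vCPU remain.
Put 18 vCPU in host 2; 4 vCPU remain.
Put 14 vCPU in host 1; 3 vCPU remain.
Put 8 vCPU in host 3; 15 vCPU remain.
Put 5 vCPU in host 3; 10 vCPU remain.
Final hosts: [47,14] [42,18] [41,8,5] [40] [38] [35] [35].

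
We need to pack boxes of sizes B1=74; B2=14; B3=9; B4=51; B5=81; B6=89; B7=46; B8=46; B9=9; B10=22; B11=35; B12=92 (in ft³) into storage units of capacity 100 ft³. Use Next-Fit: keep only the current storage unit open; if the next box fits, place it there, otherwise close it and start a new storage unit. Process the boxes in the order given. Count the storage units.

storage unit 1: place B1 (74 ft³), 26 ft³ left
storage unit 1: place B2 (14 ft³), 12 ft³ left
storage unit 1: place B3 (9 ft³), 3 ft³ left
storage unit 2: place B4 (51 ft³), 49 ft³ left
storage unit 3: place B5 (81 ft³), 19 ft³ left
storage unit 4: place B6 (89 ft³), 11 ft³ left
storage unit 5: place B7 (46 ft³), 54 ft³ left
storage unit 5: place B8 (46 ft³), 8 ft³ left
storage unit 6: place B9 (9 ft³), 91 ft³ left
storage unit 6: place B10 (22 ft³), 69 ft³ left
storage unit 6: place B11 (35 ft³), 34 ft³ left
storage unit 7: place B12 (92 ft³), 8 ft³ left

7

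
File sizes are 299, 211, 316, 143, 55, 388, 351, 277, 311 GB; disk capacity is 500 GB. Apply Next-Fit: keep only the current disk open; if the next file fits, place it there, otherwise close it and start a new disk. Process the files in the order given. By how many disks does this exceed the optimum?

1

Next-Fit: [299] [211] [316,143] [55,388] [351] [277] [311] → 7 disks.
6 files exceed 250 GB (half the capacity), and no two of those can share a disk, so at least 6 disks are needed.
An optimal packing achieves that bound: [388,55] [351,143] [316] [311] [299] [277,211] → 6 disks.
Excess: 7 − 6 = 1.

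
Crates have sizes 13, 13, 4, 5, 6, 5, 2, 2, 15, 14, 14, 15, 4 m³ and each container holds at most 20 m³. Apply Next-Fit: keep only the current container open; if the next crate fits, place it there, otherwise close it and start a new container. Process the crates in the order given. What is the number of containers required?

13 m³ → container 1 (remaining 7 m³)
13 m³ → container 2 (remaining 7 m³)
4 m³ → container 2 (remaining 3 m³)
5 m³ → container 3 (remaining 15 m³)
6 m³ → container 3 (remaining 9 m³)
5 m³ → container 3 (remaining 4 m³)
2 m³ → container 3 (remaining 2 m³)
2 m³ → container 3 (remaining 0 m³)
15 m³ → container 4 (remaining 5 m³)
14 m³ → container 5 (remaining 6 m³)
14 m³ → container 6 (remaining 6 m³)
15 m³ → container 7 (remaining 5 m³)
4 m³ → container 7 (remaining 1 m³)

7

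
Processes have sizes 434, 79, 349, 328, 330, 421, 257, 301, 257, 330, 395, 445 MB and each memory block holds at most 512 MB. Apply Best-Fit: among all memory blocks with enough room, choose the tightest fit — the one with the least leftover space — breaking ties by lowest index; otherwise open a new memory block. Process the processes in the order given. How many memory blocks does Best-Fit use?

Put 434 MB in memory block 1; 78 MB remain.
Put 79 MB in memory block 2; 433 MB remain.
Put 349 MB in memory block 2; 84 MB remain.
Put 328 MB in memory block 3; 184 MB remain.
Put 330 MB in memory block 4; 182 MB remain.
Put 421 MB in memory block 5; 91 MB remain.
Put 257 MB in memory block 6; 255 MB remain.
Put 301 MB in memory block 7; 211 MB remain.
Put 257 MB in memory block 8; 255 MB remain.
Put 330 MB in memory block 9; 182 MB remain.
Put 395 MB in memory block 10; 117 MB remain.
Put 445 MB in memory block 11; 67 MB remain.

11 memory blocks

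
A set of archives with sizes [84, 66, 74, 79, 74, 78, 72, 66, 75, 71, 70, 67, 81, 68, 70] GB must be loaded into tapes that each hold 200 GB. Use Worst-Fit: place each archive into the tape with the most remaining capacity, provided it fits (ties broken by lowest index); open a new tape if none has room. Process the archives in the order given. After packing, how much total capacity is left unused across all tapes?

505

Put 84 GB in tape 1; 116 GB remain.
Put 66 GB in tape 1; 50 GB remain.
Put 74 GB in tape 2; 126 GB remain.
Put 79 GB in tape 2; 47 GB remain.
Put 74 GB in tape 3; 126 GB remain.
Put 78 GB in tape 3; 48 GB remain.
Put 72 GB in tape 4; 128 GB remain.
Put 66 GB in tape 4; 62 GB remain.
Put 75 GB in tape 5; 125 GB remain.
Put 71 GB in tape 5; 54 GB remain.
Put 70 GB in tape 6; 130 GB remain.
Put 67 GB in tape 6; 63 GB remain.
Put 81 GB in tape 7; 119 GB remain.
Put 68 GB in tape 7; 51 GB remain.
Put 70 GB in tape 8; 130 GB remain.
8 tapes × 200 GB = 1600 GB; used 1095 GB; unused 505 GB.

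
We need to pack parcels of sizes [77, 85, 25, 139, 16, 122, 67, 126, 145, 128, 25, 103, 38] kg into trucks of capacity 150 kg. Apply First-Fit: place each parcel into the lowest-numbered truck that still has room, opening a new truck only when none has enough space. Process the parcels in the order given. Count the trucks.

9

Put 77 kg in truck 1; 73 kg remain.
Put 85 kg in truck 2; 65 kg remain.
Put 25 kg in truck 1; 48 kg remain.
Put 139 kg in truck 3; 11 kg remain.
Put 16 kg in truck 1; 32 kg remain.
Put 122 kg in truck 4; 28 kg remain.
Put 67 kg in truck 5; 83 kg remain.
Put 126 kg in truck 6; 24 kg remain.
Put 145 kg in truck 7; 5 kg remain.
Put 128 kg in truck 8; 22 kg remain.
Put 25 kg in truck 1; 7 kg remain.
Put 103 kg in truck 9; 47 kg remain.
Put 38 kg in truck 2; 27 kg remain.
Final trucks: [77,25,16,25] [85,38] [139] [122] [67] [126] [145] [128] [103].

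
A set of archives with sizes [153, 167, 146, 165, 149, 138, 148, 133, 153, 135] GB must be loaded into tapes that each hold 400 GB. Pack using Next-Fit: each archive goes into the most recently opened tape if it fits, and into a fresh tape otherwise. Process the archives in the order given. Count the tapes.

5 tapes

tape 1: place 153 GB, 247 GB left
tape 1: place 167 GB, 80 GB left
tape 2: place 146 GB, 254 GB left
tape 2: place 165 GB, 89 GB left
tape 3: place 149 GB, 251 GB left
tape 3: place 138 GB, 113 GB left
tape 4: place 148 GB, 252 GB left
tape 4: place 133 GB, 119 GB left
tape 5: place 153 GB, 247 GB left
tape 5: place 135 GB, 112 GB left
Final tapes: [153,167] [146,165] [149,138] [148,133] [153,135].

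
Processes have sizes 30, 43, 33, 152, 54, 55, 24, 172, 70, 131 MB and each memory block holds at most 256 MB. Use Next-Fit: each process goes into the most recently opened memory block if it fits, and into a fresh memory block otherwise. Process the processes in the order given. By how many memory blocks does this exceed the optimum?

1

Next-Fit: [30,43,33] [152,54] [55,24,172] [70,131] → 4 memory blocks.
Total size 764 MB; any packing needs at least ⌈764/256⌉ = 3 memory blocks.
An optimal packing achieves that bound: [172,54,30] [152,70,33] [131,55,43,24] → 3 memory blocks.
Excess: 4 − 3 = 1.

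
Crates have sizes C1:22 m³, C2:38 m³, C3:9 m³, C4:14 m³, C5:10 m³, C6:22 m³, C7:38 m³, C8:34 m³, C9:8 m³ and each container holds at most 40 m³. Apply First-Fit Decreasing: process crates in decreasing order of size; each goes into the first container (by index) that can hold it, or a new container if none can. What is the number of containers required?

6

Sorted descending: 38, 38, 34, 22, 22, 14, 10, 9, 8.
container 1: place 38 m³, 2 m³ left
container 2: place 38 m³, 2 m³ left
container 3: place 34 m³, 6 m³ left
container 4: place 22 m³, 18 m³ left
container 5: place 22 m³, 18 m³ left
container 4: place 14 m³, 4 m³ left
container 5: place 10 m³, 8 m³ left
container 6: place 9 m³, 31 m³ left
container 5: place 8 m³, 0 m³ left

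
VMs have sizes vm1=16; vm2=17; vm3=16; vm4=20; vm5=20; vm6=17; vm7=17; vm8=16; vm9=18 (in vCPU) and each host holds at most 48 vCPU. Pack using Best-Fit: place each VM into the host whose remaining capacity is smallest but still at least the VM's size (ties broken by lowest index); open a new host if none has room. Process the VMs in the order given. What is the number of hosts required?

Put vm1 (16 vCPU) in host 1; 32 vCPU remain.
Put vm2 (17 vCPU) in host 1; 15 vCPU remain.
Put vm3 (16 vCPU) in host 2; 32 vCPU remain.
Put vm4 (20 vCPU) in host 2; 12 vCPU remain.
Put vm5 (20 vCPU) in host 3; 28 vCPU remain.
Put vm6 (17 vCPU) in host 3; 11 vCPU remain.
Put vm7 (17 vCPU) in host 4; 31 vCPU remain.
Put vm8 (16 vCPU) in host 4; 15 vCPU remain.
Put vm9 (18 vCPU) in host 5; 30 vCPU remain.

5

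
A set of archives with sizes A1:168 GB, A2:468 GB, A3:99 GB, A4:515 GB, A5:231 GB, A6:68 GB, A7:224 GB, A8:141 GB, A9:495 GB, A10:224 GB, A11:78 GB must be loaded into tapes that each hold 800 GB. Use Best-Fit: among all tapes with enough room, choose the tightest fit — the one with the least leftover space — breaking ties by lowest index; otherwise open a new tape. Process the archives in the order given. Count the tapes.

4

Put A1 (168 GB) in tape 1; 632 GB remain.
Put A2 (468 GB) in tape 1; 164 GB remain.
Put A3 (99 GB) in tape 1; 65 GB remain.
Put A4 (515 GB) in tape 2; 285 GB remain.
Put A5 (231 GB) in tape 2; 54 GB remain.
Put A6 (68 GB) in tape 3; 732 GB remain.
Put A7 (224 GB) in tape 3; 508 GB remain.
Put A8 (141 GB) in tape 3; 367 GB remain.
Put A9 (495 GB) in tape 4; 305 GB remain.
Put A10 (224 GB) in tape 4; 81 GB remain.
Put A11 (78 GB) in tape 4; 3 GB remain.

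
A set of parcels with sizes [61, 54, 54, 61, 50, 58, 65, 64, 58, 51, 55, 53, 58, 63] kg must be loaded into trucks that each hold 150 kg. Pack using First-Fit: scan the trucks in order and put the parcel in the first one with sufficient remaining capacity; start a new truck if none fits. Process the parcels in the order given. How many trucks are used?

7 trucks

truck 1: place 61 kg, 89 kg left
truck 1: place 54 kg, 35 kg left
truck 2: place 54 kg, 96 kg left
truck 2: place 61 kg, 35 kg left
truck 3: place 50 kg, 100 kg left
truck 3: place 58 kg, 42 kg left
truck 4: place 65 kg, 85 kg left
truck 4: place 64 kg, 21 kg left
truck 5: place 58 kg, 92 kg left
truck 5: place 51 kg, 41 kg left
truck 6: place 55 kg, 95 kg left
truck 6: place 53 kg, 42 kg left
truck 7: place 58 kg, 92 kg left
truck 7: place 63 kg, 29 kg left
Final trucks: [61,54] [54,61] [50,58] [65,64] [58,51] [55,53] [58,63].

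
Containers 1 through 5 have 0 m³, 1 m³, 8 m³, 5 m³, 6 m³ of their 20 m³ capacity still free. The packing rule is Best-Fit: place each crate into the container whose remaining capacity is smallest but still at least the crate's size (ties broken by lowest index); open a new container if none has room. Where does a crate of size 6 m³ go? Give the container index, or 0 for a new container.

5

Containers with room: container 3 (8 m³), container 5 (6 m³).
Tightest fit is container 5 with 6 m³ free.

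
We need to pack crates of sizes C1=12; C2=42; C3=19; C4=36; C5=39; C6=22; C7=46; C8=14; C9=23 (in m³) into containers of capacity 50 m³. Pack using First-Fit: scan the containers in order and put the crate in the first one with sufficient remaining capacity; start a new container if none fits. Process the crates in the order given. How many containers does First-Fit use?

6

Put C1 (12 m³) in container 1; 38 m³ remain.
Put C2 (42 m³) in container 2; 8 m³ remain.
Put C3 (19 m³) in container 1; 19 m³ remain.
Put C4 (36 m³) in container 3; 14 m³ remain.
Put C5 (39 m³) in container 4; 11 m³ remain.
Put C6 (22 m³) in container 5; 28 m³ remain.
Put C7 (46 m³) in container 6; 4 m³ remain.
Put C8 (14 m³) in container 1; 5 m³ remain.
Put C9 (23 m³) in container 5; 5 m³ remain.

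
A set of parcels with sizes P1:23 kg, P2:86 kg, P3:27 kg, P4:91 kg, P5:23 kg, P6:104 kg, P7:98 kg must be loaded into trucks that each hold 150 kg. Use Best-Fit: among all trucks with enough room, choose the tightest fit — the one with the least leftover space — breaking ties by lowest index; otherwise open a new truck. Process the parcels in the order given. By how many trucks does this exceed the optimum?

Best-Fit: [23,86,27] [91,23] [104] [98] → 4 trucks.
Total size 452 kg; any packing needs at least ⌈452/150⌉ = 4 trucks.
So 4 is already optimal.

0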